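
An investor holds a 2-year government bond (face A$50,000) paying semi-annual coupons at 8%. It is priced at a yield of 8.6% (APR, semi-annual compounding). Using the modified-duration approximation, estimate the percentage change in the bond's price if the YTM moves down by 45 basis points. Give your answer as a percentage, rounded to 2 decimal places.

+0.81%

Periodic yield y = 0.043. Modified duration first:
  t   CF        PV=CF/(1+0.043)^t    t·PV
  1     2,000.00     1,917.5455     1,917.5455
  2     2,000.00     1,838.4905     3,676.9809
  3     2,000.00     1,762.6946     5,288.0838
  4    52,000.00    43,940.6129   175,762.4514
  Σ                 49,459.3434   186,645.0616
P = 49,459.3434; D_Mac = 3.77371 half-year periods = 1.88685 yrs; D_mod = 1.88685/(1+0.043) = 1.80906 yrs.
ΔP/P ≈ -D_mod · Δy = -1.80906 × (-0.0045) = +0.008141 = +0.8141%.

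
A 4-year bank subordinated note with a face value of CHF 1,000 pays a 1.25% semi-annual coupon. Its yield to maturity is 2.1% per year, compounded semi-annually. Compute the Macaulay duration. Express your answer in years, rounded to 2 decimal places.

3.91 years

Periodic yield y = 0.0105. Discount each cash flow and weight by its period:
  t   CF        PV=CF/(1+0.0105)^t    t·PV
  1         6.25         6.1851         6.1851
  2         6.25         6.1208        12.2416
  3         6.25         6.0572        18.1716
  4         6.25         5.9942        23.9770
  5         6.25         5.9320        29.6598
  6         6.25         5.8703        35.2219
  7         6.25         5.8093        40.6653
  8     1,006.25       925.5830     7,404.6637
  Σ                    967.5519     7,570.7859
Price P = Σ PV = 967.5519.
Macaulay duration = Σ(t·PV) / P = 7,570.7859 / 967.5519 = 7.82468 half-year periods.
In years: 7.82468 / 2 = 3.91234 years.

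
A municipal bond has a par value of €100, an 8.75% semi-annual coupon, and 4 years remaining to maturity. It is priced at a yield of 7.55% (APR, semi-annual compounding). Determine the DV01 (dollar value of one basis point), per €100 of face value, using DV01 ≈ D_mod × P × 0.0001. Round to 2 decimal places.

€0.03

Periodic yield y = 0.03775.
  t   CF        PV=CF/(1+0.03775)^t    t·PV
  1        4.375         4.2159         4.2159
  2        4.375         4.0625         8.1250
  3        4.375         3.9147        11.7441
  4        4.375         3.7723        15.0892
  5        4.375         3.6351        18.1754
  6        4.375         3.5029        21.0171
  7        4.375         3.3754        23.6280
  8      104.375        77.5987       620.7898
  Σ                    104.0774       722.7845
P = 104.0774; D_Mac = 6.94468 half-year periods = 3.47234 yrs; D_mod = 3.34603 yrs.
DV01 ≈ 3.34603 × 104.0774 × 0.0001 = 0.034825.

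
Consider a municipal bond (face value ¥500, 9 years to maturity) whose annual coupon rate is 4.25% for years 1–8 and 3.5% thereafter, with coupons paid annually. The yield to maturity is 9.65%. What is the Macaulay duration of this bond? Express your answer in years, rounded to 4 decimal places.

Periodic yield y = 0.0965. Discount each cash flow and weight by its year:
  t   CF        PV=CF/(1+0.0965)^t    t·PV
  1        21.25        19.3798        19.3798
  2        21.25        17.6743        35.3486
  3        21.25        16.1188        48.3564
  4        21.25        14.7002        58.8010
  5        21.25        13.4065        67.0326
  6        21.25        12.2266        73.3598
  7        21.25        11.1506        78.0542
  8        21.25        10.1693        81.3542
  9       517.50       225.8565     2,032.7087
  Σ                    340.6827     2,494.3953
Price P = Σ PV = 340.6827.
Macaulay duration = Σ(t·PV) / P = 2,494.3953 / 340.6827 = 7.32175 years.

7.3218 years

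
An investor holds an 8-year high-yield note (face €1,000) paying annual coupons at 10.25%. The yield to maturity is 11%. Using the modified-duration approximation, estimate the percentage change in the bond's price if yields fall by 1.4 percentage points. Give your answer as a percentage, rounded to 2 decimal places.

Periodic yield y = 0.11. Modified duration first:
  t   CF        PV=CF/(1+0.11)^t    t·PV
  1       102.50        92.3423        92.3423
  2       102.50        83.1913       166.3826
  3       102.50        74.9471       224.8413
  4       102.50        67.5199       270.0797
  5       102.50        60.8288       304.1438
  6       102.50        54.8007       328.8041
  7       102.50        49.3700       345.5899
  8     1,102.50       478.4040     3,827.2317
  Σ                    961.4041     5,559.4155
P = 961.4041; D_Mac = 5.78260 yrs; D_mod = 5.78260/(1+0.11) = 5.20955 yrs.
ΔP/P ≈ -D_mod · Δy = -5.20955 × (-0.014) = +0.072934 = +7.2934%.

+7.29%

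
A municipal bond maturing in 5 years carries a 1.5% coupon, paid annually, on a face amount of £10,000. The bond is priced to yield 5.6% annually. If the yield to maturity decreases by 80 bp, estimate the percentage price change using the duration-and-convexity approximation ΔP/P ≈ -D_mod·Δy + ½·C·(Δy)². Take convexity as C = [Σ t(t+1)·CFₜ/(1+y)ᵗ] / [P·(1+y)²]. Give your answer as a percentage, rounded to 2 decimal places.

With y = 0.056:
  t   CF        PV=CF/(1+0.056)^t    t·PV        t(t+1)·PV
  1       150.00       142.0455       142.0455         284.0909
  2       150.00       134.5127       269.0255         807.0764
  3       150.00       127.3795       382.1385       1,528.5539
  4       150.00       120.6245       482.4981       2,412.4903
  5    10,150.00     7,729.4119    38,647.0595     231,882.3569
  Σ                  8,253.9741    39,922.7670     236,914.5685
P = 8,253.9741; D_Mac = 4.83679 yrs; D_mod = 4.58030 yrs; C = 25.73954.
Duration effect: -4.58030 × (-0.008) = +0.036642
Convexity effect: 0.5 × 25.73954 × (-0.008)² = +0.0008237
ΔP/P ≈ +0.036642 + 0.0008237 = +0.037466 = +3.7466%.

+3.75%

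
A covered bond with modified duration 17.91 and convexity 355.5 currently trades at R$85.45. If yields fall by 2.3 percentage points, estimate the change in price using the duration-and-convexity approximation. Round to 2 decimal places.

+R$43.23

Duration effect: -D_mod·Δy = -17.91 × (-0.023) = +0.411930
Convexity effect: ½·C·(Δy)² = 0.5 × 355.5 × (-0.023)² = +0.09402975
ΔP/P ≈ +0.411930 + 0.09402975 = +0.50595975
ΔP ≈ 85.45 × (+0.50595975) = +43.2342606375.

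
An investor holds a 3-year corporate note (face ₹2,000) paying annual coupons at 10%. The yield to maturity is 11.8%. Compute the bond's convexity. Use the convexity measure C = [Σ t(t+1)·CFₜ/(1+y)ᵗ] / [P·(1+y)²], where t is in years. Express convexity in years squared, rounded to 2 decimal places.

8.45

With y = 0.118:
  t   CF        PV=CF/(1+0.118)^t    t·PV        t(t+1)·PV
  1       200.00       178.8909       178.8909         357.7818
  2       200.00       160.0097       320.0195         960.0584
  3     2,200.00     1,574.3354     4,723.0063      18,892.0252
  Σ                  1,913.2360     5,221.9166      20,209.8653
P = 1,913.2360.
Convexity = Σ t(t+1)·PV / [P·(1+y)²] = 20,209.8653 / (1,913.2360 × 1.249924) = 8.45106.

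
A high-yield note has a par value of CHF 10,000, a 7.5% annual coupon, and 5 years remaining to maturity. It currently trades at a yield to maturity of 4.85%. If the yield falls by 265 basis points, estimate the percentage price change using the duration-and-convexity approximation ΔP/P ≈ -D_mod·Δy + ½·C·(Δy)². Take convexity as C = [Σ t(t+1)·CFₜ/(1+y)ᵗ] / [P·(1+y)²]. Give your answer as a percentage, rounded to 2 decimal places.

+11.89%

With y = 0.0485:
  t   CF        PV=CF/(1+0.0485)^t    t·PV        t(t+1)·PV
  1       750.00       715.3076       715.3076       1,430.6152
  2       750.00       682.2199     1,364.4398       4,093.3195
  3       750.00       650.6628     1,951.9883       7,807.9533
  4       750.00       620.5654     2,482.2614      12,411.3070
  5    10,750.00     8,483.3286    42,416.6431     254,499.8584
  Σ                 11,152.0842    48,930.6402     280,243.0533
P = 11,152.0842; D_Mac = 4.38758 yrs; D_mod = 4.18462 yrs; C = 22.85820.
Duration effect: -4.18462 × (-0.0265) = +0.110893
Convexity effect: 0.5 × 22.85820 × (-0.0265)² = +0.0080261
ΔP/P ≈ +0.110893 + 0.0080261 = +0.118919 = +11.8919%.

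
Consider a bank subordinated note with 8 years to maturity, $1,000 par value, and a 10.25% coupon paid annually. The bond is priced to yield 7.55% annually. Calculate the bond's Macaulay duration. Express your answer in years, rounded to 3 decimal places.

Periodic yield y = 0.0755. Discount each cash flow and weight by its year:
  t   CF        PV=CF/(1+0.0755)^t    t·PV
  1       102.50        95.3045        95.3045
  2       102.50        88.6141       177.2283
  3       102.50        82.3934       247.1803
  4       102.50        76.6094       306.4377
  5       102.50        71.2315       356.1573
  6       102.50        66.2310       397.3861
  7       102.50        61.5816       431.0712
  8     1,102.50       615.8788     4,927.0307
  Σ                  1,157.8444     6,937.7960
Price P = Σ PV = 1,157.8444.
Macaulay duration = Σ(t·PV) / P = 6,937.7960 / 1,157.8444 = 5.99199 years.

5.992 years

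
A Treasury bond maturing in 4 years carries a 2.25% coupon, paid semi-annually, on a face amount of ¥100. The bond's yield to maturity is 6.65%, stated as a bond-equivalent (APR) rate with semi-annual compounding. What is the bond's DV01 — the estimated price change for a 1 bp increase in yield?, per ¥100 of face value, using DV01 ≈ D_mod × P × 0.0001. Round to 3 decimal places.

Periodic yield y = 0.03325.
  t   CF        PV=CF/(1+0.03325)^t    t·PV
  1        1.125         1.0888         1.0888
  2        1.125         1.0538         2.1075
  3        1.125         1.0198         3.0595
  4        1.125         0.9870         3.9481
  5        1.125         0.9553         4.7763
  6        1.125         0.9245         5.5472
  7        1.125         0.8948         6.2634
  8      101.125        77.8422       622.7378
  Σ                     84.7662       649.5287
P = 84.7662; D_Mac = 7.66259 half-year periods = 3.83129 yrs; D_mod = 3.70800 yrs.
DV01 ≈ 3.70800 × 84.7662 × 0.0001 = 0.031431.

¥0.031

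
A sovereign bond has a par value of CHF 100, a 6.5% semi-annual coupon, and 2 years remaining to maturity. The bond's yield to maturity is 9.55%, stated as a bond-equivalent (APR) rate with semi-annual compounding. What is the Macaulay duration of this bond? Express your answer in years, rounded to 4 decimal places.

Periodic yield y = 0.04775. Discount each cash flow and weight by its period:
  t   CF        PV=CF/(1+0.04775)^t    t·PV
  1         3.25         3.1019         3.1019
  2         3.25         2.9605         5.9210
  3         3.25         2.8256         8.4768
  4       103.25        85.6760       342.7042
  Σ                     94.5640       360.2039
Price P = Σ PV = 94.5640.
Macaulay duration = Σ(t·PV) / P = 360.2039 / 94.5640 = 3.80910 half-year periods.
In years: 3.80910 / 2 = 1.90455 years.

1.9045 years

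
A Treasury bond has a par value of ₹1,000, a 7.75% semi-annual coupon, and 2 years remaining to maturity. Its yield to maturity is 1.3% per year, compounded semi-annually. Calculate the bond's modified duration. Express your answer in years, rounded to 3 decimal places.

Periodic yield y = 0.0065. First find Macaulay duration:
  t   CF        PV=CF/(1+0.0065)^t    t·PV
  1        38.75        38.4998        38.4998
  2        38.75        38.2511        76.5022
  3        38.75        38.0041       114.0123
  4     1,038.75     1,012.1757     4,048.7029
  Σ                  1,126.9307     4,277.7172
P = 1,126.9307; Macaulay duration = 4,277.7172 / 1,126.9307 = 3.79590 half-year periods = 1.89795 years.
Modified duration = D_Mac / (1 + y) = 1.89795 / 1.0065 = 1.88569 years.

1.886 years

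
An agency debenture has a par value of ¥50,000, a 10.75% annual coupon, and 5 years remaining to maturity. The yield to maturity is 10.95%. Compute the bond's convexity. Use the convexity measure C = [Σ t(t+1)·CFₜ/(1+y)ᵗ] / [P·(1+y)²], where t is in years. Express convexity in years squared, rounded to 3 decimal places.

18.695

With y = 0.1095:
  t   CF        PV=CF/(1+0.1095)^t    t·PV        t(t+1)·PV
  1     5,375.00     4,844.5246     4,844.5246       9,689.0491
  2     5,375.00     4,366.4034     8,732.8068      26,198.4203
  3     5,375.00     3,935.4695    11,806.4084      47,225.6338
  4     5,375.00     3,547.0658    14,188.2631      70,941.3156
  5    55,375.00    32,936.4818   164,682.4088     988,094.4527
  Σ                 49,629.9450   204,254.4117   1,142,148.8715
P = 49,629.9450.
Convexity = Σ t(t+1)·PV / [P·(1+y)²] = 1,142,148.8715 / (49,629.9450 × 1.230990) = 18.69495.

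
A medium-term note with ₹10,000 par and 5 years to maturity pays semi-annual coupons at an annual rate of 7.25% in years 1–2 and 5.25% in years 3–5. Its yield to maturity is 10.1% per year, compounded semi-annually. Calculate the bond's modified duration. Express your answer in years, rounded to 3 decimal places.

Periodic yield y = 0.0505. First find Macaulay duration:
  t   CF        PV=CF/(1+0.0505)^t    t·PV
  1       362.50       345.0738       345.0738
  2       362.50       328.4853       656.9705
  3       362.50       312.6942       938.0826
  4       362.50       297.6623     1,190.6491
  5       262.50       205.1866     1,025.9331
  6       262.50       195.3228     1,171.9369
  7       262.50       185.9332     1,301.5323
  8       262.50       176.9949     1,415.9595
  9       262.50       168.4864     1,516.3774
  10   10,262.50     6,270.3618    62,703.6183
  Σ                  8,486.2013    72,266.1335
P = 8,486.2013; Macaulay duration = 72,266.1335 / 8,486.2013 = 8.51572 half-year periods = 4.25786 years.
Modified duration = D_Mac / (1 + y) = 4.25786 / 1.0505 = 4.05318 years.

4.053 years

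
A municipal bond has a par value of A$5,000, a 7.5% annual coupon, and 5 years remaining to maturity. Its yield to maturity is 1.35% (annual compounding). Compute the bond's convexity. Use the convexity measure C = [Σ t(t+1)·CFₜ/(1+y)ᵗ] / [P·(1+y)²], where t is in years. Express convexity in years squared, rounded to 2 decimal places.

With y = 0.0135:
  t   CF        PV=CF/(1+0.0135)^t    t·PV        t(t+1)·PV
  1       375.00       370.0049       370.0049         740.0099
  2       375.00       365.0764       730.1528       2,190.4584
  3       375.00       360.2135     1,080.6406       4,322.5622
  4       375.00       355.4154     1,421.6616       7,108.3082
  5     5,375.00     5,026.4307    25,132.1537     150,792.9225
  Σ                  6,477.1410    28,734.6137     165,154.2612
P = 6,477.1410.
Convexity = Σ t(t+1)·PV / [P·(1+y)²] = 165,154.2612 / (6,477.1410 × 1.027182) = 24.82327.

24.82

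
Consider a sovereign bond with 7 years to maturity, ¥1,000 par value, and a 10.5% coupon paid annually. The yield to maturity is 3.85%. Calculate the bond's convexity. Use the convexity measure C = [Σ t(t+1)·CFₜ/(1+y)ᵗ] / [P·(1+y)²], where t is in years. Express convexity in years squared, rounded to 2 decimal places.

With y = 0.0385:
  t   CF        PV=CF/(1+0.0385)^t    t·PV        t(t+1)·PV
  1       105.00       101.1074       101.1074         202.2147
  2       105.00        97.3590       194.7181         584.1543
  3       105.00        93.7497       281.2490       1,124.9962
  4       105.00        90.2741       361.0965       1,805.4825
  5       105.00        86.9274       434.6371       2,607.8226
  6       105.00        83.7048       502.2287       3,515.6010
  7     1,105.00       848.2361     5,937.6530      47,501.2238
  Σ                  1,401.3586     7,812.6898      57,341.4952
P = 1,401.3586.
Convexity = Σ t(t+1)·PV / [P·(1+y)²] = 57,341.4952 / (1,401.3586 × 1.078482) = 37.94082.

37.94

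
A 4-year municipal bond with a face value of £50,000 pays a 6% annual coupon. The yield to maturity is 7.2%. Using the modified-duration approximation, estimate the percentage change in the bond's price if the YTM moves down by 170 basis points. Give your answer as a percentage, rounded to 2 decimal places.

+5.81%

Periodic yield y = 0.072. Modified duration first:
  t   CF        PV=CF/(1+0.072)^t    t·PV
  1     3,000.00     2,798.5075     2,798.5075
  2     3,000.00     2,610.5480     5,221.0960
  3     3,000.00     2,435.2127     7,305.6381
  4    53,000.00    40,132.5475   160,530.1899
  Σ                 47,976.8156   175,855.4315
P = 47,976.8156; D_Mac = 3.66543 yrs; D_mod = 3.66543/(1+0.072) = 3.41924 yrs.
ΔP/P ≈ -D_mod · Δy = -3.41924 × (-0.017) = +0.058127 = +5.8127%.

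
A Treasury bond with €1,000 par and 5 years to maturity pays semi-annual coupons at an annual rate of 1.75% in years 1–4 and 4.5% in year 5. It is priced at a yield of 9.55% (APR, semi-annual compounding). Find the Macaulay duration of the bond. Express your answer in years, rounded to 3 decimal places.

4.760 years

Periodic yield y = 0.04775. Discount each cash flow and weight by its period:
  t   CF        PV=CF/(1+0.04775)^t    t·PV
  1         8.75         8.3512         8.3512
  2         8.75         7.9706        15.9413
  3         8.75         7.6074        22.8221
  4         8.75         7.2607        29.0427
  5         8.75         6.9298        34.6489
  6         8.75         6.6140        39.6838
  7         8.75         6.3125        44.1878
  8         8.75         6.0249        48.1989
  9        22.50        14.7864       133.0779
  10    1,022.50       641.3375     6,413.3748
  Σ                    713.1950     6,789.3295
Price P = Σ PV = 713.1950.
Macaulay duration = Σ(t·PV) / P = 6,789.3295 / 713.1950 = 9.51960 half-year periods.
In years: 9.51960 / 2 = 4.75980 years.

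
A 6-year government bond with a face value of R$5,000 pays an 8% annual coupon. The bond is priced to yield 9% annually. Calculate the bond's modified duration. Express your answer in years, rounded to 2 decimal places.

4.56 years

Periodic yield y = 0.09. First find Macaulay duration:
  t   CF        PV=CF/(1+0.09)^t    t·PV
  1       400.00       366.9725       366.9725
  2       400.00       336.6720       673.3440
  3       400.00       308.8734       926.6202
  4       400.00       283.3701     1,133.4803
  5       400.00       259.9726     1,299.8628
  6     5,400.00     3,219.8436    19,319.0614
  Σ                  4,775.7041    23,719.3411
P = 4,775.7041; Macaulay duration = 23,719.3411 / 4,775.7041 = 4.96667 years.
Modified duration = D_Mac / (1 + y) = 4.96667 / 1.09 = 4.55658 years.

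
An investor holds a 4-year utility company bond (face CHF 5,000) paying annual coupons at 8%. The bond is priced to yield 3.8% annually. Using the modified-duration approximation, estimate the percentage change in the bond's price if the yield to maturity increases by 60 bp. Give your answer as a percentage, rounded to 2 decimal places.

-2.09%

Periodic yield y = 0.038. Modified duration first:
  t   CF        PV=CF/(1+0.038)^t    t·PV
  1       400.00       385.3565       385.3565
  2       400.00       371.2490       742.4980
  3       400.00       357.6580     1,072.9740
  4     5,400.00     4,651.6212    18,606.4850
  Σ                  5,765.8847    20,807.3134
P = 5,765.8847; D_Mac = 3.60869 yrs; D_mod = 3.60869/(1+0.038) = 3.47658 yrs.
ΔP/P ≈ -D_mod · Δy = -3.47658 × (+0.006) = -0.020860 = -2.0860%.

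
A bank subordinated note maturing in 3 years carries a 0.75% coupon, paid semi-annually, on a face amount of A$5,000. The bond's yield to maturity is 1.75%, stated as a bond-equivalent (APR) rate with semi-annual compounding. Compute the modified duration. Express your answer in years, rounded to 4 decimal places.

Periodic yield y = 0.00875. First find Macaulay duration:
  t   CF        PV=CF/(1+0.00875)^t    t·PV
  1        18.75        18.5874        18.5874
  2        18.75        18.4261        36.8523
  3        18.75        18.2663        54.7989
  4        18.75        18.1079        72.4314
  5        18.75        17.9508        89.7539
  6     5,018.75     4,763.1502    28,578.9012
  Σ                  4,854.4886    28,851.3251
P = 4,854.4886; Macaulay duration = 28,851.3251 / 4,854.4886 = 5.94323 half-year periods = 2.97161 years.
Modified duration = D_Mac / (1 + y) = 2.97161 / 1.00875 = 2.94584 years.

2.9458 years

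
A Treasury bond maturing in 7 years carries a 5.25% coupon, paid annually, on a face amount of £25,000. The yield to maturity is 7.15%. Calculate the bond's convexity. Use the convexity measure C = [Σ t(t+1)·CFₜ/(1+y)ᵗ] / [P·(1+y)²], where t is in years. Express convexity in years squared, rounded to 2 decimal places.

39.37

With y = 0.0715:
  t   CF        PV=CF/(1+0.0715)^t    t·PV        t(t+1)·PV
  1     1,312.50     1,224.9183     1,224.9183       2,449.8367
  2     1,312.50     1,143.1809     2,286.3618       6,859.0854
  3     1,312.50     1,066.8977     3,200.6932      12,802.7726
  4     1,312.50       995.7048     3,982.8193      19,914.0965
  5     1,312.50       929.2626     4,646.3128      27,877.8765
  6     1,312.50       867.2539     5,203.5234      36,424.6637
  7    26,312.50    16,226.2023   113,583.4159     908,667.3273
  Σ                 22,453.4205   134,128.0446   1,014,995.6587
P = 22,453.4205.
Convexity = Σ t(t+1)·PV / [P·(1+y)²] = 1,014,995.6587 / (22,453.4205 × 1.148112) = 39.37289.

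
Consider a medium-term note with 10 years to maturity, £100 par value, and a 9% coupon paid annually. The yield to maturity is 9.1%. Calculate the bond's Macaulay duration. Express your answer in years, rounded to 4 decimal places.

6.9850 years

Periodic yield y = 0.091. Discount each cash flow and weight by its year:
  t   CF        PV=CF/(1+0.091)^t    t·PV
  1         9.00         8.2493         8.2493
  2         9.00         7.5612        15.1225
  3         9.00         6.9306        20.7917
  4         9.00         6.3525        25.4099
  5         9.00         5.8226        29.1131
  6         9.00         5.3370        32.0218
  7         9.00         4.8918        34.2426
  8         9.00         4.4838        35.8703
  9         9.00         4.1098        36.9881
  10      109.00        45.6225       456.2249
  Σ                     99.3610       694.0342
Price P = Σ PV = 99.3610.
Macaulay duration = Σ(t·PV) / P = 694.0342 / 99.3610 = 6.98497 years.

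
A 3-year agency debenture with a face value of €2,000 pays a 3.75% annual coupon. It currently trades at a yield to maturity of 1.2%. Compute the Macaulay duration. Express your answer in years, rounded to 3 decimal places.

2.897 years

Periodic yield y = 0.012. Discount each cash flow and weight by its year:
  t   CF        PV=CF/(1+0.012)^t    t·PV
  1        75.00        74.1107        74.1107
  2        75.00        73.2319       146.4638
  3     2,075.00     2,002.0576     6,006.1727
  Σ                  2,149.4001     6,226.7472
Price P = Σ PV = 2,149.4001.
Macaulay duration = Σ(t·PV) / P = 6,226.7472 / 2,149.4001 = 2.89697 years.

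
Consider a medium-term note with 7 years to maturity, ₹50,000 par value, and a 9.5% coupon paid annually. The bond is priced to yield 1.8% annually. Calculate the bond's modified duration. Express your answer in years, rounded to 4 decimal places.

5.6318 years

Periodic yield y = 0.018. First find Macaulay duration:
  t   CF        PV=CF/(1+0.018)^t    t·PV
  1     4,750.00     4,666.0118     4,666.0118
  2     4,750.00     4,583.5086     9,167.0173
  3     4,750.00     4,502.4643    13,507.3928
  4     4,750.00     4,422.8529    17,691.4117
  5     4,750.00     4,344.6492    21,723.2462
  6     4,750.00     4,267.8283    25,606.9700
  7    54,750.00    48,322.5315   338,257.7202
  Σ                 75,109.8466   430,619.7700
P = 75,109.8466; Macaulay duration = 430,619.7700 / 75,109.8466 = 5.73320 years.
Modified duration = D_Mac / (1 + y) = 5.73320 / 1.018 = 5.63183 years.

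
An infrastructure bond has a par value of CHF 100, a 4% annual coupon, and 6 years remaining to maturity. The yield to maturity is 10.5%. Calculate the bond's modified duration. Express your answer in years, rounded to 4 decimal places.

4.8288 years

Periodic yield y = 0.105. First find Macaulay duration:
  t   CF        PV=CF/(1+0.105)^t    t·PV
  1         4.00         3.6199         3.6199
  2         4.00         3.2759         6.5519
  3         4.00         2.9646         8.8939
  4         4.00         2.6829        10.7318
  5         4.00         2.4280        12.1400
  6       104.00        57.1294       342.7764
  Σ                     72.1008       384.7139
P = 72.1008; Macaulay duration = 384.7139 / 72.1008 = 5.33578 years.
Modified duration = D_Mac / (1 + y) = 5.33578 / 1.105 = 4.82876 years.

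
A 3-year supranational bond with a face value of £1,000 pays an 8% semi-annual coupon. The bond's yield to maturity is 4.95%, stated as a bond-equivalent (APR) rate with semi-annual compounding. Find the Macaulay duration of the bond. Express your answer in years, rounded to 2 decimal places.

Periodic yield y = 0.02475. Discount each cash flow and weight by its period:
  t   CF        PV=CF/(1+0.02475)^t    t·PV
  1        40.00        39.0339        39.0339
  2        40.00        38.0912        76.1823
  3        40.00        37.1712       111.5135
  4        40.00        36.2734       145.0936
  5        40.00        35.3973       176.9866
  6     1,040.00       898.1022     5,388.6134
  Σ                  1,084.0692     5,937.4233
Price P = Σ PV = 1,084.0692.
Macaulay duration = Σ(t·PV) / P = 5,937.4233 / 1,084.0692 = 5.47698 half-year periods.
In years: 5.47698 / 2 = 2.73849 years.

2.74 years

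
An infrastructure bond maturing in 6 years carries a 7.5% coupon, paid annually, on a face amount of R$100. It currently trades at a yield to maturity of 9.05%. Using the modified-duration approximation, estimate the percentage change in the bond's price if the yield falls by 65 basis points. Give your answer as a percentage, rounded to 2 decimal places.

Periodic yield y = 0.0905. Modified duration first:
  t   CF        PV=CF/(1+0.0905)^t    t·PV
  1         7.50         6.8776         6.8776
  2         7.50         6.3068        12.6136
  3         7.50         5.7834        17.3502
  4         7.50         5.3035        21.2138
  5         7.50         4.8633        24.3166
  6       107.50        63.9226       383.5356
  Σ                     93.0572       465.9075
P = 93.0572; D_Mac = 5.00668 yrs; D_mod = 5.00668/(1+0.0905) = 4.59118 yrs.
ΔP/P ≈ -D_mod · Δy = -4.59118 × (-0.0065) = +0.029843 = +2.9843%.

+2.98%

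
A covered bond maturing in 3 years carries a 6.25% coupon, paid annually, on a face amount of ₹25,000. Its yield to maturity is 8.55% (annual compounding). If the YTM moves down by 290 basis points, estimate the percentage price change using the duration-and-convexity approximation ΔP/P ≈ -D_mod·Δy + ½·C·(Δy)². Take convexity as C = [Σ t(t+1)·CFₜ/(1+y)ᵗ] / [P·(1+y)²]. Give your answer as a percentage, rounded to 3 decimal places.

+7.932%

With y = 0.0855:
  t   CF        PV=CF/(1+0.0855)^t    t·PV        t(t+1)·PV
  1     1,562.50     1,439.4288     1,439.4288       2,878.8577
  2     1,562.50     1,326.0514     2,652.1029       7,956.3086
  3    26,562.50    20,767.2726    62,301.8179     249,207.2714
  Σ                 23,532.7529    66,393.3496     260,042.4377
P = 23,532.7529; D_Mac = 2.82132 yrs; D_mod = 2.59909 yrs; C = 9.37803.
Duration effect: -2.59909 × (-0.029) = +0.075374
Convexity effect: 0.5 × 9.37803 × (-0.029)² = +0.0039435
ΔP/P ≈ +0.075374 + 0.0039435 = +0.079317 = +7.9317%.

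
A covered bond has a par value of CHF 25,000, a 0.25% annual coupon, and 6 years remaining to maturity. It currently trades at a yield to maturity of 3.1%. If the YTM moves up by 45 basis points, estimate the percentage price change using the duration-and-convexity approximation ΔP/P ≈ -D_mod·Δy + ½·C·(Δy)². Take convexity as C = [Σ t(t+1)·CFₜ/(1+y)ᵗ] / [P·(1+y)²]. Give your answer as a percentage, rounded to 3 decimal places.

-2.561%

With y = 0.031:
  t   CF        PV=CF/(1+0.031)^t    t·PV        t(t+1)·PV
  1        62.50        60.6208        60.6208         121.2415
  2        62.50        58.7980       117.5960         352.7881
  3        62.50        57.0301       171.0903         684.3610
  4        62.50        55.3153       221.2612       1,106.3062
  5        62.50        53.6521       268.2605       1,609.5629
  6    25,062.50    20,867.5949   125,205.5697     876,438.9879
  Σ                 21,153.0112   126,044.3985     880,313.2476
P = 21,153.0112; D_Mac = 5.95870 yrs; D_mod = 5.77953 yrs; C = 39.15144.
Duration effect: -5.77953 × (+0.0045) = -0.026008
Convexity effect: 0.5 × 39.15144 × (0.0045)² = +0.0003964
ΔP/P ≈ -0.026008 + 0.0003964 = -0.025611 = -2.5611%.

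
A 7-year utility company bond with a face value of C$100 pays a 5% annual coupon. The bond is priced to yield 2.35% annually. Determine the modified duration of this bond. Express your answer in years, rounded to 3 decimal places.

Periodic yield y = 0.0235. First find Macaulay duration:
  t   CF        PV=CF/(1+0.0235)^t    t·PV
  1         5.00         4.8852         4.8852
  2         5.00         4.7730         9.5461
  3         5.00         4.6634        13.9903
  4         5.00         4.5564        18.2255
  5         5.00         4.4518        22.2588
  6         5.00         4.3495        26.0972
  7       105.00        89.2430       624.7013
  Σ                    116.9224       719.7043
P = 116.9224; Macaulay duration = 719.7043 / 116.9224 = 6.15540 years.
Modified duration = D_Mac / (1 + y) = 6.15540 / 1.0235 = 6.01407 years.

6.014 years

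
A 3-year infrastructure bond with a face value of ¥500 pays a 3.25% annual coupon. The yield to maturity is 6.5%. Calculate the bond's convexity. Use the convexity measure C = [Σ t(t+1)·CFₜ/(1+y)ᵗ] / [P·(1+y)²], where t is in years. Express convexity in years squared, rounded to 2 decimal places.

10.12

With y = 0.065:
  t   CF        PV=CF/(1+0.065)^t    t·PV        t(t+1)·PV
  1        16.25        15.2582        15.2582          30.5164
  2        16.25        14.3270        28.6539          85.9618
  3       516.25       427.3771     1,282.1313       5,128.5251
  Σ                    456.9623     1,326.0434       5,245.0033
P = 456.9623.
Convexity = Σ t(t+1)·PV / [P·(1+y)²] = 5,245.0033 / (456.9623 × 1.134225) = 10.11967.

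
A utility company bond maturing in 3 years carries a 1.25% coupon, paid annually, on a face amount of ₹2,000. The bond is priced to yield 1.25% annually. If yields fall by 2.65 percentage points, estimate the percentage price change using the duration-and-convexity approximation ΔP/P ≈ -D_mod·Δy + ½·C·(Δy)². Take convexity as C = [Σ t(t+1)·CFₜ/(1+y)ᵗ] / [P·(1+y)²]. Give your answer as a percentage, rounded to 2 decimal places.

+8.16%

With y = 0.0125:
  t   CF        PV=CF/(1+0.0125)^t    t·PV        t(t+1)·PV
  1        25.00        24.6914        24.6914          49.3827
  2        25.00        24.3865        48.7731         146.3192
  3     2,025.00     1,950.9221     5,852.7663      23,411.0654
  Σ                  2,000.0000     5,926.2308      23,606.7673
P = 2,000.0000; D_Mac = 2.96312 yrs; D_mod = 2.92653 yrs; C = 11.51374.
Duration effect: -2.92653 × (-0.0265) = +0.077553
Convexity effect: 0.5 × 11.51374 × (-0.0265)² = +0.0040428
ΔP/P ≈ +0.077553 + 0.0040428 = +0.081596 = +8.1596%.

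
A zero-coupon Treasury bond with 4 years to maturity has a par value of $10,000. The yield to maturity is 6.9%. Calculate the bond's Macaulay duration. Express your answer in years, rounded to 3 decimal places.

A zero-coupon bond has a single cash flow at maturity, so its Macaulay duration equals its maturity: 4 years.

4.000 years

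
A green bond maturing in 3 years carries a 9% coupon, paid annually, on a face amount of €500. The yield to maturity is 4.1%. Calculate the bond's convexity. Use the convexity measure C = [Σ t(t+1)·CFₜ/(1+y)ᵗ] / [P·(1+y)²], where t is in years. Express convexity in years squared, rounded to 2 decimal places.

9.97

With y = 0.041:
  t   CF        PV=CF/(1+0.041)^t    t·PV        t(t+1)·PV
  1        45.00        43.2277        43.2277          86.4553
  2        45.00        41.5251        83.0503         249.1508
  3       545.00       483.1081     1,449.3243       5,797.2971
  Σ                    567.8609     1,575.6022       6,132.9033
P = 567.8609.
Convexity = Σ t(t+1)·PV / [P·(1+y)²] = 6,132.9033 / (567.8609 × 1.083681) = 9.96604.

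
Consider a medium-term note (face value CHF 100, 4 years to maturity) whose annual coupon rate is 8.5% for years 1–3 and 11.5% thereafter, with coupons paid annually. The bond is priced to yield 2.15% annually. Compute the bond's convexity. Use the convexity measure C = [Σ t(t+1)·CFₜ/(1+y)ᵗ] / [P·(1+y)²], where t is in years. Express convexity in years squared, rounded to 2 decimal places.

16.69

With y = 0.0215:
  t   CF        PV=CF/(1+0.0215)^t    t·PV        t(t+1)·PV
  1         8.50         8.3211         8.3211          16.6422
  2         8.50         8.1460        16.2919          48.8757
  3         8.50         7.9745        23.9235          95.6941
  4       111.50       102.4051       409.6202       2,048.1010
  Σ                    126.8466       458.1567       2,209.3131
P = 126.8466.
Convexity = Σ t(t+1)·PV / [P·(1+y)²] = 2,209.3131 / (126.8466 × 1.043462) = 16.69174.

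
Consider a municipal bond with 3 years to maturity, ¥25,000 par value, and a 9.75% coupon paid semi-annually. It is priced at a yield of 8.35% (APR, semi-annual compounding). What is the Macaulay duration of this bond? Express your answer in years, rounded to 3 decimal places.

Periodic yield y = 0.04175. Discount each cash flow and weight by its period:
  t   CF        PV=CF/(1+0.04175)^t    t·PV
  1     1,218.75     1,169.9064     1,169.9064
  2     1,218.75     1,123.0203     2,246.0406
  3     1,218.75     1,078.0133     3,234.0398
  4     1,218.75     1,034.8099     4,139.2398
  5     1,218.75       993.3381     4,966.6904
  6    26,218.75    20,513.0825   123,078.4953
  Σ                 25,912.1705   138,834.4122
Price P = Σ PV = 25,912.1705.
Macaulay duration = Σ(t·PV) / P = 138,834.4122 / 25,912.1705 = 5.35788 half-year periods.
In years: 5.35788 / 2 = 2.67894 years.

2.679 years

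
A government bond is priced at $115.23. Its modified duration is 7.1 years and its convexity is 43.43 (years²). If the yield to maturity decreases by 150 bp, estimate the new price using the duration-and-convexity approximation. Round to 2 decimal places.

Duration effect: -D_mod·Δy = -7.1 × (-0.015) = +0.106500
Convexity effect: ½·C·(Δy)² = 0.5 × 43.43 × (-0.015)² = +0.004885875
ΔP/P ≈ +0.106500 + 0.004885875 = +0.111385875
New price ≈ 115.23 × (1 + 0.111385875) = 128.06499437625.

$128.06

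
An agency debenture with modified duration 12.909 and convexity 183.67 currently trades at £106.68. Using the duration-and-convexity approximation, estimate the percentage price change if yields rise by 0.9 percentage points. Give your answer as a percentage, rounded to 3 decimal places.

-10.874%

Duration effect: -D_mod·Δy = -12.909 × (+0.009) = -0.116181
Convexity effect: ½·C·(Δy)² = 0.5 × 183.67 × (0.009)² = +0.007438635
ΔP/P ≈ -0.116181 + 0.007438635 = -0.108742365
= -10.8742365%.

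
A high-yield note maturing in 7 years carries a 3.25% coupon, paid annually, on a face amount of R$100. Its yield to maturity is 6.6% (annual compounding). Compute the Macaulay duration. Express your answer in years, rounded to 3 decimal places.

Periodic yield y = 0.066. Discount each cash flow and weight by its year:
  t   CF        PV=CF/(1+0.066)^t    t·PV
  1         3.25         3.0488         3.0488
  2         3.25         2.8600         5.7200
  3         3.25         2.6829         8.0488
  4         3.25         2.5168        10.0673
  5         3.25         2.3610        11.8050
  6         3.25         2.2148        13.2890
  7       103.25        66.0069       462.0486
  Σ                     81.6914       514.0276
Price P = Σ PV = 81.6914.
Macaulay duration = Σ(t·PV) / P = 514.0276 / 81.6914 = 6.29231 years.

6.292 years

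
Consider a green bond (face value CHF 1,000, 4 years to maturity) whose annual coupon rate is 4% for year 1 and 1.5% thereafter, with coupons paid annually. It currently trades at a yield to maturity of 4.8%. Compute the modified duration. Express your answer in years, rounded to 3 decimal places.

3.654 years

Periodic yield y = 0.048. First find Macaulay duration:
  t   CF        PV=CF/(1+0.048)^t    t·PV
  1        40.00        38.1679        38.1679
  2        15.00        13.6574        27.3148
  3        15.00        13.0319        39.0957
  4     1,015.00       841.4357     3,365.7426
  Σ                    906.2929     3,470.3211
P = 906.2929; Macaulay duration = 3,470.3211 / 906.2929 = 3.82914 years.
Modified duration = D_Mac / (1 + y) = 3.82914 / 1.048 = 3.65376 years.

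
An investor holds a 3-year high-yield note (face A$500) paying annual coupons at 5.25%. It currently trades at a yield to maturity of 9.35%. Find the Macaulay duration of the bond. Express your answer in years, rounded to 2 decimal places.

Periodic yield y = 0.0935. Discount each cash flow and weight by its year:
  t   CF        PV=CF/(1+0.0935)^t    t·PV
  1        26.25        24.0055        24.0055
  2        26.25        21.9529        43.9058
  3       526.25       402.4721     1,207.4162
  Σ                    448.4304     1,275.3275
Price P = Σ PV = 448.4304.
Macaulay duration = Σ(t·PV) / P = 1,275.3275 / 448.4304 = 2.84398 years.

2.84 years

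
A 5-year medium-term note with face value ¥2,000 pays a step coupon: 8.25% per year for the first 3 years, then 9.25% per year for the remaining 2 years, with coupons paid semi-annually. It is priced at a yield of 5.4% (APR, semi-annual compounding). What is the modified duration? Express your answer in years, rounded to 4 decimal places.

4.1375 years

Periodic yield y = 0.027. First find Macaulay duration:
  t   CF        PV=CF/(1+0.027)^t    t·PV
  1        82.50        80.3311        80.3311
  2        82.50        78.2191       156.4383
  3        82.50        76.1628       228.4883
  4        82.50        74.1604       296.6417
  5        82.50        72.2107       361.0536
  6        82.50        70.3123       421.8738
  7        92.50        76.7624       537.3369
  8        92.50        74.7443       597.9545
  9        92.50        72.7793       655.0135
  10    2,092.50     1,603.1015    16,031.0154
  Σ                  2,278.7839    19,366.1470
P = 2,278.7839; Macaulay duration = 19,366.1470 / 2,278.7839 = 8.49846 half-year periods = 4.24923 years.
Modified duration = D_Mac / (1 + y) = 4.24923 / 1.027 = 4.13752 years.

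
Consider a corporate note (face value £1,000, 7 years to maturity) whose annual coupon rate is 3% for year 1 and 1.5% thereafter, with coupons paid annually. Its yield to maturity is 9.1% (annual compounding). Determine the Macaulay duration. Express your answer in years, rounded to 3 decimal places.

Periodic yield y = 0.091. Discount each cash flow and weight by its year:
  t   CF        PV=CF/(1+0.091)^t    t·PV
  1        30.00        27.4977        27.4977
  2        15.00        12.6021        25.2041
  3        15.00        11.5509        34.6528
  4        15.00        10.5875        42.3499
  5        15.00         9.7044        48.5219
  6        15.00         8.8949        53.3696
  7     1,015.00       551.6870     3,861.8093
  Σ                    632.5245     4,093.4053
Price P = Σ PV = 632.5245.
Macaulay duration = Σ(t·PV) / P = 4,093.4053 / 632.5245 = 6.47154 years.

6.472 years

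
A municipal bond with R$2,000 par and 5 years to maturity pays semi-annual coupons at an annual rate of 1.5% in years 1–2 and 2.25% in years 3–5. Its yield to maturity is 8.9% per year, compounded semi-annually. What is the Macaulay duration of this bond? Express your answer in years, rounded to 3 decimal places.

4.770 years

Periodic yield y = 0.0445. Discount each cash flow and weight by its period:
  t   CF        PV=CF/(1+0.0445)^t    t·PV
  1        15.00        14.3609        14.3609
  2        15.00        13.7491        27.4982
  3        15.00        13.1633        39.4900
  4        15.00        12.6025        50.4101
  5        22.50        18.0984        90.4920
  6        22.50        17.3273       103.9640
  7        22.50        16.5891       116.1239
  8        22.50        15.8824       127.0589
  9        22.50        15.2057       136.8513
  10    2,022.50     1,308.5915    13,085.9148
  Σ                  1,445.5703    13,792.1641
Price P = Σ PV = 1,445.5703.
Macaulay duration = Σ(t·PV) / P = 13,792.1641 / 1,445.5703 = 9.54098 half-year periods.
In years: 9.54098 / 2 = 4.77049 years.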